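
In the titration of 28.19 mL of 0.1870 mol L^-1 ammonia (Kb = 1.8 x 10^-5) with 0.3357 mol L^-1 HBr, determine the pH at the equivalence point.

5.09

n(NH3) = 0.1870 x 0.02819 = 0.005272 mol; V(HBr) at equivalence = 0.005272/0.3357 = 0.01570 L.
At equivalence the base is fully converted to NH4+; total volume = 0.04389 L, so [NH4+] = 0.005272/0.04389 = 0.1201 M.
Ka(NH4+) = Kw/Kb = 1.0e-14 / 1.8 x 10^-5 = 5.56e-10.
[H^+] = sqrt(Ka x [NH4+]) = sqrt(5.56e-10 x 0.1201) = 8.17e-6 M.
pH = -log(8.17e-6) = 5.09.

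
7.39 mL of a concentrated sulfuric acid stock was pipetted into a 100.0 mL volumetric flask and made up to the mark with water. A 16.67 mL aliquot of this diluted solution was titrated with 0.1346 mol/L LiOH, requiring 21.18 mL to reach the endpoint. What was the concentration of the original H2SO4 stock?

n(LiOH) = 0.1346 x 0.02118 = 0.002851 mol.
n(H2SO4) in the aliquot = 0.002851 x 1/2 = 0.001425 mol.
[diluted H2SO4] = 0.001425 / 0.01667 = 0.08551 M.
Dilution factor = 100.0/7.390 = 13.53, so [stock] = 0.08551 x 13.53 = 1.16 M.

1.16 M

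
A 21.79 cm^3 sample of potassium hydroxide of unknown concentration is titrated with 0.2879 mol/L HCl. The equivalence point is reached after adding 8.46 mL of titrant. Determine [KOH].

0.112 M

n(HCl) delivered = 0.2879 x 0.008460 = 0.002436 mol.
For a 1:1 reaction, n(KOH) = 0.002436 mol.
[KOH] = 0.002436 mol / 0.02179 L = 0.112 M.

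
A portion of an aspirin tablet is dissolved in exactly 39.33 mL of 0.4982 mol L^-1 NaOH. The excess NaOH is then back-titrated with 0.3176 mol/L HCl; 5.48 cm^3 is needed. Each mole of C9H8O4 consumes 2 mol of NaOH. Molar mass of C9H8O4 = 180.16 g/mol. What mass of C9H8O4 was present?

1.61 g

Total n(NaOH) added = 0.4982 x 0.03933 = 0.01959 mol.
n(HCl) used = 0.3176 x 0.005480 = 0.001740 mol, which equals the excess n(NaOH).
So n(NaOH) consumed by the sample = 0.01959 - 0.001740 = 0.01785 mol.
n(C9H8O4) = 0.01785 / 2 = 0.008927 mol.
mass = 0.008927 mol x 180.16 g/mol = 1.61 g.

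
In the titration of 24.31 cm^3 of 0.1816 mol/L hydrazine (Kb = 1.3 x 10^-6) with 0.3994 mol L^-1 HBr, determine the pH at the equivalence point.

4.51

n(N2H4) = 0.1816 x 0.02431 = 0.004415 mol; V(HBr) at equivalence = 0.004415/0.3994 = 0.01105 L.
At equivalence the base is fully converted to N2H5+; total volume = 0.03536 L, so [N2H5+] = 0.004415/0.03536 = 0.1248 M.
Ka(N2H5+) = Kw/Kb = 1.0e-14 / 1.3 x 10^-6 = 7.69e-9.
[H^+] = sqrt(Ka x [N2H5+]) = sqrt(7.69e-9 x 0.1248) = 3.10e-5 M.
pH = -log(3.10e-5) = 4.51.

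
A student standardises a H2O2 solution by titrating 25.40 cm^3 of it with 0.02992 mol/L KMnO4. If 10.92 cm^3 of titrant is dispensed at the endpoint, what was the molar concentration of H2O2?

n(KMnO4) = 0.02992 x 0.01092 = 0.0003267 mol.
From the balanced equation, 2 mol KMnO4 reacts with 5 mol H2O2, so n(H2O2) = 0.0003267 x 5/2 = 0.0008168 mol.
[H2O2] = 0.0008168 / 0.02540 L = 0.0322 M.

0.0322 M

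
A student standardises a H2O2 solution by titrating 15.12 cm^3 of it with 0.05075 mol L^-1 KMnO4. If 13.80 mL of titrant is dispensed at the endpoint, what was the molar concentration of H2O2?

n(KMnO4) = 0.05075 x 0.01380 = 0.0007003 mol.
From the balanced equation, 2 mol KMnO4 reacts with 5 mol H2O2, so n(H2O2) = 0.0007003 x 5/2 = 0.001751 mol.
[H2O2] = 0.001751 / 0.01512 L = 0.116 M.

0.116 M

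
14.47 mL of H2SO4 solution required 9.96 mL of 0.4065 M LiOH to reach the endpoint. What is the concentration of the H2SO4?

0.140 M

n(LiOH) delivered = 0.4065 x 0.009960 = 0.004049 mol.
The reaction is 1 H2SO4 + 2 LiOH, so n(H2SO4) = 0.004049 x 1/2 = 0.002024 mol.
[H2SO4] = 0.002024 mol / 0.01447 L = 0.140 M.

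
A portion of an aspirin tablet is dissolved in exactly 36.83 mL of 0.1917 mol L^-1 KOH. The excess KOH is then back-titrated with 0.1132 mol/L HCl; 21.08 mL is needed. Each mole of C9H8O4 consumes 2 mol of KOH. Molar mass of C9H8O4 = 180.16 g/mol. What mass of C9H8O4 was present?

0.421 g

Total n(KOH) added = 0.1917 x 0.03683 = 0.007060 mol.
n(HCl) used = 0.1132 x 0.02108 = 0.002386 mol, which equals the excess n(KOH).
So n(KOH) consumed by the sample = 0.007060 - 0.002386 = 0.004674 mol.
n(C9H8O4) = 0.004674 / 2 = 0.002337 mol.
mass = 0.002337 mol x 180.16 g/mol = 0.421 g.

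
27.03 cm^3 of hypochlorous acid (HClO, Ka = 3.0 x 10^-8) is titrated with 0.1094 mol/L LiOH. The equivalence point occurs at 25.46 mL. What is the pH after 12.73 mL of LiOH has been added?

7.52

12.73 mL is exactly half the equivalence volume (25.46/2), i.e. the half-equivalence point.
There, n(HA) = n(A^-), so pH = pKa = -log(3.0 x 10^-8) = 7.52.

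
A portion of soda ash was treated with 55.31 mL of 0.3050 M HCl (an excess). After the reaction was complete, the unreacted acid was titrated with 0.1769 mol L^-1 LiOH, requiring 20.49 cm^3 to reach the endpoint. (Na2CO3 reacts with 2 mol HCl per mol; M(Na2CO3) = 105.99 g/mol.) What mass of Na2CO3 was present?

0.702 g

Total n(HCl) added = 0.3050 x 0.05531 = 0.01687 mol.
n(LiOH) used = 0.1769 x 0.02049 = 0.003625 mol, which equals the excess n(HCl).
So n(HCl) consumed by the sample = 0.01687 - 0.003625 = 0.01324 mol.
n(Na2CO3) = 0.01324 / 2 = 0.006622 mol.
mass = 0.006622 mol x 105.99 g/mol = 0.702 g.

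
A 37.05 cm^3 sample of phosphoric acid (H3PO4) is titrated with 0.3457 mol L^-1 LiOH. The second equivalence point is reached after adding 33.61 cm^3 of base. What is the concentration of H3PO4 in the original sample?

0.157 M

n(LiOH) = 0.3457 x 0.03361 = 0.01162 mol.
At the second equivalence point, 2 mol OH^- react per mol H3PO4, so n(H3PO4) = 0.01162 / 2 = 0.005809 mol.
[H3PO4] = 0.005809 / 0.03705 L = 0.157 M.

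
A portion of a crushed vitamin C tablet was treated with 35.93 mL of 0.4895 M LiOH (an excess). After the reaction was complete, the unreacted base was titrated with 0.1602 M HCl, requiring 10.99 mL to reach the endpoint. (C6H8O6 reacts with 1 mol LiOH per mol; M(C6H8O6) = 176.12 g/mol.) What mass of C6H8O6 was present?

Total n(LiOH) added = 0.4895 x 0.03593 = 0.01759 mol.
n(HCl) used = 0.1602 x 0.01099 = 0.001761 mol, which equals the excess n(LiOH).
So n(LiOH) consumed by the sample = 0.01759 - 0.001761 = 0.01583 mol.
n(C6H8O6) = 0.01583 / 1 = 0.01583 mol.
mass = 0.01583 mol x 176.12 g/mol = 2.79 g.

2.79 g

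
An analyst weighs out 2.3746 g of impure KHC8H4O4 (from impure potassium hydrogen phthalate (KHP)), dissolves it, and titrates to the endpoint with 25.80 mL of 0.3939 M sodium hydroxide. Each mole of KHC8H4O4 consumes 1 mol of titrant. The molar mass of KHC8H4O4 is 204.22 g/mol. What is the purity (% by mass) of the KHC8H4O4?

n(NaOH) = 0.3939 x 0.02580 = 0.01016 mol.
n(KHC8H4O4) = 0.01016 / 1 = 0.01016 mol.
mass of KHC8H4O4 = 0.01016 x 204.22 = 2.075 g.
% purity = 2.075 / 2.3746 x 100 = 87.4%.

87.4%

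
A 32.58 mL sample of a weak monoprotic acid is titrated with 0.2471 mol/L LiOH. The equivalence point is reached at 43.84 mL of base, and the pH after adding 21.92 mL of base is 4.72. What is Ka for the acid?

21.92 mL is half of the equivalence volume, so this is the half-equivalence point where [HA] = [A^-].
At half-equivalence pH = pKa, so pKa = 4.72.
Ka = 10^(-4.72) = 1.9 x 10^-5.

1.9 x 10^-5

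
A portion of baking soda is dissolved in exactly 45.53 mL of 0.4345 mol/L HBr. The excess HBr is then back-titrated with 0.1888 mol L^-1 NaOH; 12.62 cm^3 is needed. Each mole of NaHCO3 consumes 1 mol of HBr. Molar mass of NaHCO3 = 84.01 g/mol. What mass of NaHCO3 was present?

1.46 g

Total n(HBr) added = 0.4345 x 0.04553 = 0.01978 mol.
n(NaOH) used = 0.1888 x 0.01262 = 0.002383 mol, which equals the excess n(HBr).
So n(HBr) consumed by the sample = 0.01978 - 0.002383 = 0.01740 mol.
n(NaHCO3) = 0.01740 / 1 = 0.01740 mol.
mass = 0.01740 mol x 84.01 g/mol = 1.46 g.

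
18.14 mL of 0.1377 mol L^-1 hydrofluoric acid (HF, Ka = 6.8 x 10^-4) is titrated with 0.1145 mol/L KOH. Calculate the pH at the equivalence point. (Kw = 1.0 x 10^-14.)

7.98

n(HF) = 0.1377 x 0.01814 = 0.002498 mol; V(KOH) at equivalence = 0.002498/0.1145 = 0.02182 L.
At equivalence all the acid is converted to F-; total volume = 0.01814 + 0.02182 = 0.03996 L, so [F-] = 0.002498/0.03996 = 0.06252 M.
Kb = Kw/Ka = 1.0e-14 / 6.8 x 10^-4 = 1.47e-11.
[OH^-] = sqrt(Kb x [F-]) = sqrt(1.47e-11 x 0.06252) = 9.59e-7 M.
pOH = 6.02, so pH = 14.00 - 6.02 = 7.98.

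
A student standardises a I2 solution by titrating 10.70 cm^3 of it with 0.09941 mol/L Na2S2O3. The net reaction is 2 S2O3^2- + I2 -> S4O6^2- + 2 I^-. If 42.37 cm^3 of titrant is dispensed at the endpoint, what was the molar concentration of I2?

0.197 M

n(Na2S2O3) = 0.09941 x 0.04237 = 0.004212 mol.
From the balanced equation, 2 mol Na2S2O3 reacts with 1 mol I2, so n(I2) = 0.004212 x 1/2 = 0.002106 mol.
[I2] = 0.002106 / 0.01070 L = 0.197 M.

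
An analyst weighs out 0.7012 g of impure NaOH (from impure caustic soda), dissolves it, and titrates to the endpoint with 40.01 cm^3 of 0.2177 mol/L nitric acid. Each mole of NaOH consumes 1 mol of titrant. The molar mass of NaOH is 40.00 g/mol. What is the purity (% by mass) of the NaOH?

n(HNO3) = 0.2177 x 0.04001 = 0.008710 mol.
n(NaOH) = 0.008710 / 1 = 0.008710 mol.
mass of NaOH = 0.008710 x 40.00 = 0.3484 g.
% purity = 0.3484 / 0.7012 x 100 = 49.7%.

49.7%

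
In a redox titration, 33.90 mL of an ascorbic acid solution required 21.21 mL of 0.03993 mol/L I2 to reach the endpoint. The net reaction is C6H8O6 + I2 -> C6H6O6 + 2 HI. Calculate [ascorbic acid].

0.0250 M

n(I2) = 0.03993 x 0.02121 = 0.0008469 mol.
From the balanced equation, 1 mol I2 reacts with 1 mol ascorbic acid, so n(ascorbic acid) = 0.0008469 x 1/1 = 0.0008469 mol.
[ascorbic acid] = 0.0008469 / 0.03390 L = 0.0250 M.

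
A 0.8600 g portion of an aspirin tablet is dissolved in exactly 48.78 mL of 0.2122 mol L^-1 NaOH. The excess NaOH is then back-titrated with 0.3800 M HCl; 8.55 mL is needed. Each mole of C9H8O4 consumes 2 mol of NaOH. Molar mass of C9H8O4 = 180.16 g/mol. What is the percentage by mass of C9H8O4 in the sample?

Total n(NaOH) added = 0.2122 x 0.04878 = 0.01035 mol.
n(HCl) used = 0.3800 x 0.008550 = 0.003249 mol, which equals the excess n(NaOH).
So n(NaOH) consumed by the sample = 0.01035 - 0.003249 = 0.007102 mol.
n(C9H8O4) = 0.007102 / 2 = 0.003551 mol.
mass C9H8O4 = 0.003551 x 180.16 = 0.6398 g, so %C9H8O4 = 0.6398/0.8600 x 100 = 74.4%.

74.4%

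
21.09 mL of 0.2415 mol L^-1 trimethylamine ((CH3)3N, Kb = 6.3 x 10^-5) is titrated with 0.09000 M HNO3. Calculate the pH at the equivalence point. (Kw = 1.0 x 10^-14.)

5.49

n((CH3)3N) = 0.2415 x 0.02109 = 0.005093 mol; V(HNO3) at equivalence = 0.005093/0.09000 = 0.05659 L.
At equivalence the base is fully converted to (CH3)3NH+; total volume = 0.07768 L, so [(CH3)3NH+] = 0.005093/0.07768 = 0.06557 M.
Ka((CH3)3NH+) = Kw/Kb = 1.0e-14 / 6.3 x 10^-5 = 1.59e-10.
[H^+] = sqrt(Ka x [(CH3)3NH+]) = sqrt(1.59e-10 x 0.06557) = 3.23e-6 M.
pH = -log(3.23e-6) = 5.49.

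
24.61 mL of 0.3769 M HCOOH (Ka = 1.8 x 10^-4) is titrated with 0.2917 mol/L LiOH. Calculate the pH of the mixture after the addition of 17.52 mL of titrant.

Initial n(HCOOH) = 0.3769 x 0.02461 = 0.009276 mol.
n(LiOH) added = 0.2917 x 0.01752 = 0.005111 mol, converting that many moles of HCOOH to HCOO-.
Remaining n(HCOOH) = 0.004165 mol; n(HCOO-) = 0.005111 mol.
By Henderson-Hasselbalch, pH = pKa + log([A^-]/[HA]) = 3.74 + log(0.005111/0.004165) = 3.74 + (+0.09) = 3.83.

3.83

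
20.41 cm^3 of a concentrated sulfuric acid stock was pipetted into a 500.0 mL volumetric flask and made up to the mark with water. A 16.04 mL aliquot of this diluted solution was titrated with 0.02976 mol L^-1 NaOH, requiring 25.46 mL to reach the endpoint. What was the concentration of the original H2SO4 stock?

n(NaOH) = 0.02976 x 0.02546 = 0.0007577 mol.
n(H2SO4) in the aliquot = 0.0007577 x 1/2 = 0.0003788 mol.
[diluted H2SO4] = 0.0003788 / 0.01604 = 0.02362 M.
Dilution factor = 500.0/20.41 = 24.50, so [stock] = 0.02362 x 24.50 = 0.579 M.

0.579 M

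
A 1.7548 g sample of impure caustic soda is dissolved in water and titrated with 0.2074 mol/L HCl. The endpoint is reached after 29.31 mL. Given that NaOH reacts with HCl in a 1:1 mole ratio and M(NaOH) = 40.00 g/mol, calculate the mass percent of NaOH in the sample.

n(HCl) = 0.2074 x 0.02931 = 0.006079 mol.
n(NaOH) = 0.006079 / 1 = 0.006079 mol.
mass of NaOH = 0.006079 x 40.00 = 0.2432 g.
% purity = 0.2432 / 1.7548 x 100 = 13.9%.

13.9%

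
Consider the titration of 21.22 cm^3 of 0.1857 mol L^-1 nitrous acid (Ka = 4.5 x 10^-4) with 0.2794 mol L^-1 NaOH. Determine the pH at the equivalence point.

n(HNO2) = 0.1857 x 0.02122 = 0.003941 mol; V(NaOH) at equivalence = 0.003941/0.2794 = 0.01410 L.
At equivalence all the acid is converted to NO2-; total volume = 0.02122 + 0.01410 = 0.03532 L, so [NO2-] = 0.003941/0.03532 = 0.1116 M.
Kb = Kw/Ka = 1.0e-14 / 4.5 x 10^-4 = 2.22e-11.
[OH^-] = sqrt(Kb x [NO2-]) = sqrt(2.22e-11 x 0.1116) = 1.57e-6 M.
pOH = 5.80, so pH = 14.00 - 5.80 = 8.20.

8.20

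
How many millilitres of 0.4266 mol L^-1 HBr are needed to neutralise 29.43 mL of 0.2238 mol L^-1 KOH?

15.4 mL

n(KOH) = 0.2238 mol/L x 0.02943 L = 0.006586 mol.
At equivalence n(HBr) = n(KOH) = 0.006586 mol.
V(HBr) = 0.006586 / 0.4266 = 0.01544 L = 15.4 mL.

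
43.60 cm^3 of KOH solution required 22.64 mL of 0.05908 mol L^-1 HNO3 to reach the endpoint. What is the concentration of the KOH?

0.0307 M

n(HNO3) delivered = 0.05908 x 0.02264 = 0.001338 mol.
For a 1:1 reaction, n(KOH) = 0.001338 mol.
[KOH] = 0.001338 mol / 0.04360 L = 0.0307 M.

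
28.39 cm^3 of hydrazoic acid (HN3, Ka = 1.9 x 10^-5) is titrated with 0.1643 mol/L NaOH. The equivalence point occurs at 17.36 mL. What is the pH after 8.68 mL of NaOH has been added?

4.72

8.68 mL is exactly half the equivalence volume (17.36/2), i.e. the half-equivalence point.
There, n(HA) = n(A^-), so pH = pKa = -log(1.9 x 10^-5) = 4.72.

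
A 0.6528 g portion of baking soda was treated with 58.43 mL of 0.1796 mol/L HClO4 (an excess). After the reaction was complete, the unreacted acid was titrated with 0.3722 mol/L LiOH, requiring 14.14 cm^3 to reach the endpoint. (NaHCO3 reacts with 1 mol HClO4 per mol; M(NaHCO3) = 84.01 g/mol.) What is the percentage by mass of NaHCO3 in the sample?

Total n(HClO4) added = 0.1796 x 0.05843 = 0.01049 mol.
n(LiOH) used = 0.3722 x 0.01414 = 0.005263 mol, which equals the excess n(HClO4).
So n(HClO4) consumed by the sample = 0.01049 - 0.005263 = 0.005231 mol.
n(NaHCO3) = 0.005231 / 1 = 0.005231 mol.
mass NaHCO3 = 0.005231 x 84.01 = 0.4395 g, so %NaHCO3 = 0.4395/0.6528 x 100 = 67.3%.

67.3%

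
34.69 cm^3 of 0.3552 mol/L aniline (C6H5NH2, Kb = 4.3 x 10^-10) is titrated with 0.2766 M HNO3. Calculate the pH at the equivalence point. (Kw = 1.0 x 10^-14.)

2.72

n(C6H5NH2) = 0.3552 x 0.03469 = 0.01232 mol; V(HNO3) at equivalence = 0.01232/0.2766 = 0.04455 L.
At equivalence the base is fully converted to C6H5NH3+; total volume = 0.07924 L, so [C6H5NH3+] = 0.01232/0.07924 = 0.1555 M.
Ka(C6H5NH3+) = Kw/Kb = 1.0e-14 / 4.3 x 10^-10 = 2.33e-5.
[H^+] = sqrt(Ka x [C6H5NH3+]) = sqrt(2.33e-5 x 0.1555) = 0.00190 M.
pH = -log(0.00190) = 2.72.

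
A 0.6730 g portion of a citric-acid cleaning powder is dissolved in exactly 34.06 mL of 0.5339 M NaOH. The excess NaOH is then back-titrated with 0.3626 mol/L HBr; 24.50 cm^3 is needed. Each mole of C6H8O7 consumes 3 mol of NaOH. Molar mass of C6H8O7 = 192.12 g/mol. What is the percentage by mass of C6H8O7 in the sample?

88.5%

Total n(NaOH) added = 0.5339 x 0.03406 = 0.01818 mol.
n(HBr) used = 0.3626 x 0.02450 = 0.008884 mol, which equals the excess n(NaOH).
So n(NaOH) consumed by the sample = 0.01818 - 0.008884 = 0.009301 mol.
n(C6H8O7) = 0.009301 / 3 = 0.003100 mol.
mass C6H8O7 = 0.003100 x 192.12 = 0.5956 g, so %C6H8O7 = 0.5956/0.6730 x 100 = 88.5%.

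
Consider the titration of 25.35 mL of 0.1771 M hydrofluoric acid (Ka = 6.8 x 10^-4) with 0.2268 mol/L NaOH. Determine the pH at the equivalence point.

8.08

n(HF) = 0.1771 x 0.02535 = 0.004489 mol; V(NaOH) at equivalence = 0.004489/0.2268 = 0.01979 L.
At equivalence all the acid is converted to F-; total volume = 0.02535 + 0.01979 = 0.04514 L, so [F-] = 0.004489/0.04514 = 0.09945 M.
Kb = Kw/Ka = 1.0e-14 / 6.8 x 10^-4 = 1.47e-11.
[OH^-] = sqrt(Kb x [F-]) = sqrt(1.47e-11 x 0.09945) = 1.21e-6 M.
pOH = 5.92, so pH = 14.00 - 5.92 = 8.08.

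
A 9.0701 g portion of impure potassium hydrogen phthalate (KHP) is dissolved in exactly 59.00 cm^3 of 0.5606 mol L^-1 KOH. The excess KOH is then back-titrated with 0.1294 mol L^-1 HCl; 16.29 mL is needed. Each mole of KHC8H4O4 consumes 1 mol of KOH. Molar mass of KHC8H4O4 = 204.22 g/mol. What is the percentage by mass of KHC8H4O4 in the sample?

Total n(KOH) added = 0.5606 x 0.05900 = 0.03308 mol.
n(HCl) used = 0.1294 x 0.01629 = 0.002108 mol, which equals the excess n(KOH).
So n(KOH) consumed by the sample = 0.03308 - 0.002108 = 0.03097 mol.
n(KHC8H4O4) = 0.03097 / 1 = 0.03097 mol.
mass KHC8H4O4 = 0.03097 x 204.22 = 6.324 g, so %KHC8H4O4 = 6.324/9.0701 x 100 = 69.7%.

69.7%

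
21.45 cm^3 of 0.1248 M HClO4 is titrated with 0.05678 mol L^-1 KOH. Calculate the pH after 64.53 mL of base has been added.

12.06

n(acid) = 0.1248 x 0.02145 = 0.002677 mol; n(KOH) added = 0.05678 x 0.06453 = 0.003664 mol.
Base is in excess by 0.003664 - 0.002677 = 0.0009871 mol in a total volume of 0.08598 L.
[OH^-] = 0.0009871/0.08598 = 0.01148 M, so pOH = 1.94 and pH = 14.00 - 1.94 = 12.06.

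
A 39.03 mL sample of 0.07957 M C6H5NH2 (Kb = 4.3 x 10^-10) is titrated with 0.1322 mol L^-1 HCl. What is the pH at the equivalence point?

n(C6H5NH2) = 0.07957 x 0.03903 = 0.003106 mol; V(HCl) at equivalence = 0.003106/0.1322 = 0.02349 L.
At equivalence the base is fully converted to C6H5NH3+; total volume = 0.06252 L, so [C6H5NH3+] = 0.003106/0.06252 = 0.04967 M.
Ka(C6H5NH3+) = Kw/Kb = 1.0e-14 / 4.3 x 10^-10 = 2.33e-5.
[H^+] = sqrt(Ka x [C6H5NH3+]) = sqrt(2.33e-5 x 0.04967) = 0.00107 M.
pH = -log(0.00107) = 2.97.

2.97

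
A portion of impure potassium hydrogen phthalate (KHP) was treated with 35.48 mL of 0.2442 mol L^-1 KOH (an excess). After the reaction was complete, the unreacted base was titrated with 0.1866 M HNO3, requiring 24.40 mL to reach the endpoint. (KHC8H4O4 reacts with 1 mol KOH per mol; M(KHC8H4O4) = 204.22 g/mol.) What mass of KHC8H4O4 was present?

0.840 g

Total n(KOH) added = 0.2442 x 0.03548 = 0.008664 mol.
n(HNO3) used = 0.1866 x 0.02440 = 0.004553 mol, which equals the excess n(KOH).
So n(KOH) consumed by the sample = 0.008664 - 0.004553 = 0.004111 mol.
n(KHC8H4O4) = 0.004111 / 1 = 0.004111 mol.
mass = 0.004111 mol x 204.22 g/mol = 0.840 g.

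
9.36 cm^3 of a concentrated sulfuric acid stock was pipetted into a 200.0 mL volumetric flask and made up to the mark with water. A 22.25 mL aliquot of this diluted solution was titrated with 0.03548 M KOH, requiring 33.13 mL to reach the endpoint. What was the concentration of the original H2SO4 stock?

n(KOH) = 0.03548 x 0.03313 = 0.001175 mol.
n(H2SO4) in the aliquot = 0.001175 x 1/2 = 0.0005877 mol.
[diluted H2SO4] = 0.0005877 / 0.02225 = 0.02641 M.
Dilution factor = 200.0/9.360 = 21.37, so [stock] = 0.02641 x 21.37 = 0.564 M.

0.564 M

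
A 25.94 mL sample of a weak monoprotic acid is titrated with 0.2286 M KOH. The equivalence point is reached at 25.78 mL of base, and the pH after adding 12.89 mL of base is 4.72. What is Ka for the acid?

12.89 mL is half of the equivalence volume, so this is the half-equivalence point where [HA] = [A^-].
At half-equivalence pH = pKa, so pKa = 4.72.
Ka = 10^(-4.72) = 1.9 x 10^-5.

1.9 x 10^-5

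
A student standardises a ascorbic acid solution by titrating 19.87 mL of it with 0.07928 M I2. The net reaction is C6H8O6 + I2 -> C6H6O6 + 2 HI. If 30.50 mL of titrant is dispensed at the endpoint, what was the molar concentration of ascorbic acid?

0.122 M

n(I2) = 0.07928 x 0.03050 = 0.002418 mol.
From the balanced equation, 1 mol I2 reacts with 1 mol ascorbic acid, so n(ascorbic acid) = 0.002418 x 1/1 = 0.002418 mol.
[ascorbic acid] = 0.002418 / 0.01987 L = 0.122 M.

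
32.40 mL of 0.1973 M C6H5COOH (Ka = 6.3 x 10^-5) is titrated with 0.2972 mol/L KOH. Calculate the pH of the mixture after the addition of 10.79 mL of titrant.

4.20

Initial n(C6H5COOH) = 0.1973 x 0.03240 = 0.006393 mol.
n(KOH) added = 0.2972 x 0.01079 = 0.003207 mol, converting that many moles of C6H5COOH to C6H5COO-.
Remaining n(C6H5COOH) = 0.003186 mol; n(C6H5COO-) = 0.003207 mol.
By Henderson-Hasselbalch, pH = pKa + log([A^-]/[HA]) = 4.20 + log(0.003207/0.003186) = 4.20 + (+0.00) = 4.20.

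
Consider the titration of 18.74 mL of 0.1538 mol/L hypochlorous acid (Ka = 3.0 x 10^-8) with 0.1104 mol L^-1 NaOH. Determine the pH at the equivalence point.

n(HClO) = 0.1538 x 0.01874 = 0.002882 mol; V(NaOH) at equivalence = 0.002882/0.1104 = 0.02611 L.
At equivalence all the acid is converted to ClO-; total volume = 0.01874 + 0.02611 = 0.04485 L, so [ClO-] = 0.002882/0.04485 = 0.06427 M.
Kb = Kw/Ka = 1.0e-14 / 3.0 x 10^-8 = 3.33e-7.
[OH^-] = sqrt(Kb x [ClO-]) = sqrt(3.33e-7 x 0.06427) = 0.000146 M.
pOH = 3.83, so pH = 14.00 - 3.83 = 10.17.

10.17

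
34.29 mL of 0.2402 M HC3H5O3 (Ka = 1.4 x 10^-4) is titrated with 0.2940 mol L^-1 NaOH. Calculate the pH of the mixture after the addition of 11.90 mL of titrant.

Initial n(HC3H5O3) = 0.2402 x 0.03429 = 0.008236 mol.
n(NaOH) added = 0.2940 x 0.01190 = 0.003499 mol, converting that many moles of HC3H5O3 to C3H5O3-.
Remaining n(HC3H5O3) = 0.004738 mol; n(C3H5O3-) = 0.003499 mol.
By Henderson-Hasselbalch, pH = pKa + log([A^-]/[HA]) = 3.85 + log(0.003499/0.004738) = 3.85 + (-0.13) = 3.72.

3.72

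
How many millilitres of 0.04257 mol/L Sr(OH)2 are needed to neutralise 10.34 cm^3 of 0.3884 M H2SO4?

n(H2SO4) = 0.3884 mol/L x 0.01034 L = 0.004016 mol.
At equivalence n(Sr(OH)2) = n(H2SO4) = 0.004016 mol.
V(Sr(OH)2) = 0.004016 / 0.04257 = 0.09434 L = 94.3 mL.

94.3 mL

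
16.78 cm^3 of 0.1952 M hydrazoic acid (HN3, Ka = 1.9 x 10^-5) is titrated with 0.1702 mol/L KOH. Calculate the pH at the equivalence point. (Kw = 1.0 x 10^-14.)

8.84

n(HN3) = 0.1952 x 0.01678 = 0.003275 mol; V(KOH) at equivalence = 0.003275/0.1702 = 0.01924 L.
At equivalence all the acid is converted to N3-; total volume = 0.01678 + 0.01924 = 0.03602 L, so [N3-] = 0.003275/0.03602 = 0.09092 M.
Kb = Kw/Ka = 1.0e-14 / 1.9 x 10^-5 = 5.26e-10.
[OH^-] = sqrt(Kb x [N3-]) = sqrt(5.26e-10 x 0.09092) = 6.92e-6 M.
pOH = 5.16, so pH = 14.00 - 5.16 = 8.84.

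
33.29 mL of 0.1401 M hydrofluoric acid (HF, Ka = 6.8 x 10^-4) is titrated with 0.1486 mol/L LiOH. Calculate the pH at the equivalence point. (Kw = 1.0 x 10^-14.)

8.01

n(HF) = 0.1401 x 0.03329 = 0.004664 mol; V(LiOH) at equivalence = 0.004664/0.1486 = 0.03139 L.
At equivalence all the acid is converted to F-; total volume = 0.03329 + 0.03139 = 0.06468 L, so [F-] = 0.004664/0.06468 = 0.07211 M.
Kb = Kw/Ka = 1.0e-14 / 6.8 x 10^-4 = 1.47e-11.
[OH^-] = sqrt(Kb x [F-]) = sqrt(1.47e-11 x 0.07211) = 1.03e-6 M.
pOH = 5.99, so pH = 14.00 - 5.99 = 8.01.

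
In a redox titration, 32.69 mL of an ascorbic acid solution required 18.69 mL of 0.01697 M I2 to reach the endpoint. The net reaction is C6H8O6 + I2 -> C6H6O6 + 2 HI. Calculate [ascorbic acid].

n(I2) = 0.01697 x 0.01869 = 0.0003172 mol.
From the balanced equation, 1 mol I2 reacts with 1 mol ascorbic acid, so n(ascorbic acid) = 0.0003172 x 1/1 = 0.0003172 mol.
[ascorbic acid] = 0.0003172 / 0.03269 L = 0.00970 M.

0.00970 M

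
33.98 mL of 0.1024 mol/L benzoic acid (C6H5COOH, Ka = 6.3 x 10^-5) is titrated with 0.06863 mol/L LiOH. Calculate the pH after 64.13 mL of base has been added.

11.97

n(acid) = 0.1024 x 0.03398 = 0.003480 mol; n(LiOH) added = 0.06863 x 0.06413 = 0.004401 mol.
Base is in excess by 0.004401 - 0.003480 = 0.0009217 mol in a total volume of 0.09811 L.
[OH^-] = 0.0009217/0.09811 = 0.009394 M, so pOH = 2.03 and pH = 14.00 - 2.03 = 11.97.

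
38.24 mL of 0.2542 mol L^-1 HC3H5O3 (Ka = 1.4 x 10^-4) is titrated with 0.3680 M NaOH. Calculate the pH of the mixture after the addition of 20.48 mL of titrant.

4.39

Initial n(HC3H5O3) = 0.2542 x 0.03824 = 0.009721 mol.
n(NaOH) added = 0.3680 x 0.02048 = 0.007537 mol, converting that many moles of HC3H5O3 to C3H5O3-.
Remaining n(HC3H5O3) = 0.002184 mol; n(C3H5O3-) = 0.007537 mol.
By Henderson-Hasselbalch, pH = pKa + log([A^-]/[HA]) = 3.85 + log(0.007537/0.002184) = 3.85 + (+0.54) = 4.39.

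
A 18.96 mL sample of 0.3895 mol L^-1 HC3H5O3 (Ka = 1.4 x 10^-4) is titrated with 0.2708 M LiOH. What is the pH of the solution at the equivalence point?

8.53

n(HC3H5O3) = 0.3895 x 0.01896 = 0.007385 mol; V(LiOH) at equivalence = 0.007385/0.2708 = 0.02727 L.
At equivalence all the acid is converted to C3H5O3-; total volume = 0.01896 + 0.02727 = 0.04623 L, so [C3H5O3-] = 0.007385/0.04623 = 0.1597 M.
Kb = Kw/Ka = 1.0e-14 / 1.4 x 10^-4 = 7.14e-11.
[OH^-] = sqrt(Kb x [C3H5O3-]) = sqrt(7.14e-11 x 0.1597) = 3.38e-6 M.
pOH = 5.47, so pH = 14.00 - 5.47 = 8.53.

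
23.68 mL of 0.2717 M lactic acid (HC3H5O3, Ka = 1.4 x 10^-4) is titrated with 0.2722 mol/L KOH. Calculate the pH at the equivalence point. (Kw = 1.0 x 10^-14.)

n(HC3H5O3) = 0.2717 x 0.02368 = 0.006434 mol; V(KOH) at equivalence = 0.006434/0.2722 = 0.02364 L.
At equivalence all the acid is converted to C3H5O3-; total volume = 0.02368 + 0.02364 = 0.04732 L, so [C3H5O3-] = 0.006434/0.04732 = 0.1360 M.
Kb = Kw/Ka = 1.0e-14 / 1.4 x 10^-4 = 7.14e-11.
[OH^-] = sqrt(Kb x [C3H5O3-]) = sqrt(7.14e-11 x 0.1360) = 3.12e-6 M.
pOH = 5.51, so pH = 14.00 - 5.51 = 8.49.

8.49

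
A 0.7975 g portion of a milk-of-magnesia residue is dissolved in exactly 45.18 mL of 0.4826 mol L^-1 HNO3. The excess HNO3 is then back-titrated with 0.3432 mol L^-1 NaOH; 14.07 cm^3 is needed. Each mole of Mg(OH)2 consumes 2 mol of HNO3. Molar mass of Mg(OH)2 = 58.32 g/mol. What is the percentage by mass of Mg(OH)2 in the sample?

Total n(HNO3) added = 0.4826 x 0.04518 = 0.02180 mol.
n(NaOH) used = 0.3432 x 0.01407 = 0.004829 mol, which equals the excess n(HNO3).
So n(HNO3) consumed by the sample = 0.02180 - 0.004829 = 0.01698 mol.
n(Mg(OH)2) = 0.01698 / 2 = 0.008488 mol.
mass Mg(OH)2 = 0.008488 x 58.32 = 0.4950 g, so %Mg(OH)2 = 0.4950/0.7975 x 100 = 62.1%.

62.1%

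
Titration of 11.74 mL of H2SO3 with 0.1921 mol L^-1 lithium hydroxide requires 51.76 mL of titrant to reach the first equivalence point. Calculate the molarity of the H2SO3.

0.847 M

n(LiOH) = 0.1921 x 0.05176 = 0.009943 mol.
At the first equivalence point, 1 mol OH^- react per mol H2SO3, so n(H2SO3) = 0.009943 / 1 = 0.009943 mol.
[H2SO3] = 0.009943 / 0.01174 L = 0.847 M.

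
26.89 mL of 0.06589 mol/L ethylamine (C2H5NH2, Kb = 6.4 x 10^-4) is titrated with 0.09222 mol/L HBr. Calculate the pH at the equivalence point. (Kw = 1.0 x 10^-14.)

n(C2H5NH2) = 0.06589 x 0.02689 = 0.001772 mol; V(HBr) at equivalence = 0.001772/0.09222 = 0.01921 L.
At equivalence the base is fully converted to C2H5NH3+; total volume = 0.04610 L, so [C2H5NH3+] = 0.001772/0.04610 = 0.03843 M.
Ka(C2H5NH3+) = Kw/Kb = 1.0e-14 / 6.4 x 10^-4 = 1.56e-11.
[H^+] = sqrt(Ka x [C2H5NH3+]) = sqrt(1.56e-11 x 0.03843) = 7.75e-7 M.
pH = -log(7.75e-7) = 6.11.

6.11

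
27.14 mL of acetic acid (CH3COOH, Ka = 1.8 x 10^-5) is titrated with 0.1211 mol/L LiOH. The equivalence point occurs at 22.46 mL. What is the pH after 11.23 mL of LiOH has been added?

11.23 mL is exactly half the equivalence volume (22.46/2), i.e. the half-equivalence point.
There, n(HA) = n(A^-), so pH = pKa = -log(1.8 x 10^-5) = 4.74.

4.74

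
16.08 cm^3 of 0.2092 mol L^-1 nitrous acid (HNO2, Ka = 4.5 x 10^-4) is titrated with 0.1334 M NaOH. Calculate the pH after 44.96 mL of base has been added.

n(acid) = 0.2092 x 0.01608 = 0.003364 mol; n(NaOH) added = 0.1334 x 0.04496 = 0.005998 mol.
Base is in excess by 0.005998 - 0.003364 = 0.002634 mol in a total volume of 0.06104 L.
[OH^-] = 0.002634/0.06104 = 0.04315 M, so pOH = 1.37 and pH = 14.00 - 1.37 = 12.63.

12.63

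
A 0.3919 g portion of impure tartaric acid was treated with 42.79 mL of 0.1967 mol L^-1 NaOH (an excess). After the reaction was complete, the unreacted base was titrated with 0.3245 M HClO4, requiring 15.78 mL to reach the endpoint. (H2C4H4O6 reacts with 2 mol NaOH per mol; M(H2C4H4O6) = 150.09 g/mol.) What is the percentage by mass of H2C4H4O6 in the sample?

63.1%

Total n(NaOH) added = 0.1967 x 0.04279 = 0.008417 mol.
n(HClO4) used = 0.3245 x 0.01578 = 0.005121 mol, which equals the excess n(NaOH).
So n(NaOH) consumed by the sample = 0.008417 - 0.005121 = 0.003296 mol.
n(H2C4H4O6) = 0.003296 / 2 = 0.001648 mol.
mass H2C4H4O6 = 0.001648 x 150.09 = 0.2474 g, so %H2C4H4O6 = 0.2474/0.3919 x 100 = 63.1%.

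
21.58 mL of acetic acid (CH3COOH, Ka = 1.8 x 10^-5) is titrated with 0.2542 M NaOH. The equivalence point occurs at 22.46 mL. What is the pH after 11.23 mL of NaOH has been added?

11.23 mL is exactly half the equivalence volume (22.46/2), i.e. the half-equivalence point.
There, n(HA) = n(A^-), so pH = pKa = -log(1.8 x 10^-5) = 4.74.

4.74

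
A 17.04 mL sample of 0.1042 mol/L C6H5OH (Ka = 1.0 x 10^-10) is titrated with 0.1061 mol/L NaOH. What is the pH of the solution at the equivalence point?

11.36

n(C6H5OH) = 0.1042 x 0.01704 = 0.001776 mol; V(NaOH) at equivalence = 0.001776/0.1061 = 0.01673 L.
At equivalence all the acid is converted to C6H5O-; total volume = 0.01704 + 0.01673 = 0.03377 L, so [C6H5O-] = 0.001776/0.03377 = 0.05257 M.
Kb = Kw/Ka = 1.0e-14 / 1.0 x 10^-10 = 0.000100.
[OH^-] = sqrt(Kb x [C6H5O-]) = sqrt(0.000100 x 0.05257) = 0.00229 M.
pOH = 2.64, so pH = 14.00 - 2.64 = 11.36.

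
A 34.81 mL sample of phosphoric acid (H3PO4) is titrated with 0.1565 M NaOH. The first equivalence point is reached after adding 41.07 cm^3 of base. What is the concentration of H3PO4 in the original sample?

0.185 M

n(NaOH) = 0.1565 x 0.04107 = 0.006427 mol.
At the first equivalence point, 1 mol OH^- react per mol H3PO4, so n(H3PO4) = 0.006427 / 1 = 0.006427 mol.
[H3PO4] = 0.006427 / 0.03481 L = 0.185 M.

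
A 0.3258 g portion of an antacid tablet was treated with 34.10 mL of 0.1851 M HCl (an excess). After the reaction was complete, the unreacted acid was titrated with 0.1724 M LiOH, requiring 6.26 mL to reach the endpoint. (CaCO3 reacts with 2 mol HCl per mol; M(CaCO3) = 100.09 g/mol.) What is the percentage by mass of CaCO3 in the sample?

Total n(HCl) added = 0.1851 x 0.03410 = 0.006312 mol.
n(LiOH) used = 0.1724 x 0.006260 = 0.001079 mol, which equals the excess n(HCl).
So n(HCl) consumed by the sample = 0.006312 - 0.001079 = 0.005233 mol.
n(CaCO3) = 0.005233 / 2 = 0.002616 mol.
mass CaCO3 = 0.002616 x 100.09 = 0.2619 g, so %CaCO3 = 0.2619/0.3258 x 100 = 80.4%.

80.4%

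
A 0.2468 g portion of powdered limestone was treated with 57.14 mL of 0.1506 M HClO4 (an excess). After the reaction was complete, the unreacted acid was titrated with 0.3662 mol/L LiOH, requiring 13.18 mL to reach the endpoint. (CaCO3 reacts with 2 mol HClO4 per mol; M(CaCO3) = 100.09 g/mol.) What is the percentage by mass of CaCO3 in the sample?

Total n(HClO4) added = 0.1506 x 0.05714 = 0.008605 mol.
n(LiOH) used = 0.3662 x 0.01318 = 0.004827 mol, which equals the excess n(HClO4).
So n(HClO4) consumed by the sample = 0.008605 - 0.004827 = 0.003779 mol.
n(CaCO3) = 0.003779 / 2 = 0.001889 mol.
mass CaCO3 = 0.001889 x 100.09 = 0.1891 g, so %CaCO3 = 0.1891/0.2468 x 100 = 76.6%.

76.6%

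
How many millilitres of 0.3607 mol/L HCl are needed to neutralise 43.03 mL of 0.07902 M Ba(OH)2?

n(Ba(OH)2) = 0.07902 mol/L x 0.04303 L = 0.003400 mol.
The neutralisation is 1 Ba(OH)2 : 2 HCl, so n(HCl) = 0.003400 x 2/1 = 0.006800 mol.
V(HCl) = 0.006800 / 0.3607 = 0.01885 L = 18.9 mL.

18.9 mL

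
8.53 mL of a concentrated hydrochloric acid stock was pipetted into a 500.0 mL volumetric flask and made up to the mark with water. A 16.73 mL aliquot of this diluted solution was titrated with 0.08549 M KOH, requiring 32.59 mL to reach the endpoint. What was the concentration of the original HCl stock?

n(KOH) = 0.08549 x 0.03259 = 0.002786 mol.
n(HCl) in the aliquot = 0.002786 mol.
[diluted HCl] = 0.002786 / 0.01673 = 0.1665 M.
Dilution factor = 500.0/8.530 = 58.62, so [stock] = 0.1665 x 58.62 = 9.76 M.

9.76 M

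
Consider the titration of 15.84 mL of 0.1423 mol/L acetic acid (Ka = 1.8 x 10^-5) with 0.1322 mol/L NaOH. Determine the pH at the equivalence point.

8.79

n(CH3COOH) = 0.1423 x 0.01584 = 0.002254 mol; V(NaOH) at equivalence = 0.002254/0.1322 = 0.01705 L.
At equivalence all the acid is converted to CH3COO-; total volume = 0.01584 + 0.01705 = 0.03289 L, so [CH3COO-] = 0.002254/0.03289 = 0.06853 M.
Kb = Kw/Ka = 1.0e-14 / 1.8 x 10^-5 = 5.56e-10.
[OH^-] = sqrt(Kb x [CH3COO-]) = sqrt(5.56e-10 x 0.06853) = 6.17e-6 M.
pOH = 5.21, so pH = 14.00 - 5.21 = 8.79.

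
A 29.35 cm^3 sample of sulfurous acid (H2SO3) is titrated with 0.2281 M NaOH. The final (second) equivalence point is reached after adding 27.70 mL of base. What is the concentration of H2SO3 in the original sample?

0.108 M

n(NaOH) = 0.2281 x 0.02770 = 0.006318 mol.
At the final (second) equivalence point, 2 mol OH^- react per mol H2SO3, so n(H2SO3) = 0.006318 / 2 = 0.003159 mol.
[H2SO3] = 0.003159 / 0.02935 L = 0.108 M.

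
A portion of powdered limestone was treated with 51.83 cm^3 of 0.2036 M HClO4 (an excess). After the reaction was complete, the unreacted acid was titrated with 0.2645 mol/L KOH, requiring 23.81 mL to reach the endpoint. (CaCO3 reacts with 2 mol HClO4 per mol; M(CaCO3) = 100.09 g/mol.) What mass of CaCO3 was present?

Total n(HClO4) added = 0.2036 x 0.05183 = 0.01055 mol.
n(KOH) used = 0.2645 x 0.02381 = 0.006298 mol, which equals the excess n(HClO4).
So n(HClO4) consumed by the sample = 0.01055 - 0.006298 = 0.004255 mol.
n(CaCO3) = 0.004255 / 2 = 0.002127 mol.
mass = 0.002127 mol x 100.09 g/mol = 0.213 g.

0.213 g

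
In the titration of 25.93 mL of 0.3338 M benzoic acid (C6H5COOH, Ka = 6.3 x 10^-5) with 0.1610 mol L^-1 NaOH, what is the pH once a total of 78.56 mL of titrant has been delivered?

12.58

n(acid) = 0.3338 x 0.02593 = 0.008655 mol; n(NaOH) added = 0.1610 x 0.07856 = 0.01265 mol.
Base is in excess by 0.01265 - 0.008655 = 0.003993 mol in a total volume of 0.1045 L.
[OH^-] = 0.003993/0.1045 = 0.03821 M, so pOH = 1.42 and pH = 14.00 - 1.42 = 12.58.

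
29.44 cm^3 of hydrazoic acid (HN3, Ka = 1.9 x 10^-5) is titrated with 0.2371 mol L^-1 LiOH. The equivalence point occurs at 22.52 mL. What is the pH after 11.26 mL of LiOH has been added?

4.72

11.26 mL is exactly half the equivalence volume (22.52/2), i.e. the half-equivalence point.
There, n(HA) = n(A^-), so pH = pKa = -log(1.9 x 10^-5) = 4.72.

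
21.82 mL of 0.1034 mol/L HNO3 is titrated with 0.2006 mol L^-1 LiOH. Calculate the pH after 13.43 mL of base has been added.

12.09

n(acid) = 0.1034 x 0.02182 = 0.002256 mol; n(LiOH) added = 0.2006 x 0.01343 = 0.002694 mol.
Base is in excess by 0.002694 - 0.002256 = 0.0004379 mol in a total volume of 0.03525 L.
[OH^-] = 0.0004379/0.03525 = 0.01242 M, so pOH = 1.91 and pH = 14.00 - 1.91 = 12.09.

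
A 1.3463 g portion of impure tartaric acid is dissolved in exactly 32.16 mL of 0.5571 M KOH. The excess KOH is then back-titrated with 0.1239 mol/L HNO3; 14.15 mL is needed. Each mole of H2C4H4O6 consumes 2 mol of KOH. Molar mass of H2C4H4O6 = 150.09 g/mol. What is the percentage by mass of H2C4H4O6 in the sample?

90.1%

Total n(KOH) added = 0.5571 x 0.03216 = 0.01792 mol.
n(HNO3) used = 0.1239 x 0.01415 = 0.001753 mol, which equals the excess n(KOH).
So n(KOH) consumed by the sample = 0.01792 - 0.001753 = 0.01616 mol.
n(H2C4H4O6) = 0.01616 / 2 = 0.008082 mol.
mass H2C4H4O6 = 0.008082 x 150.09 = 1.213 g, so %H2C4H4O6 = 1.213/1.3463 x 100 = 90.1%.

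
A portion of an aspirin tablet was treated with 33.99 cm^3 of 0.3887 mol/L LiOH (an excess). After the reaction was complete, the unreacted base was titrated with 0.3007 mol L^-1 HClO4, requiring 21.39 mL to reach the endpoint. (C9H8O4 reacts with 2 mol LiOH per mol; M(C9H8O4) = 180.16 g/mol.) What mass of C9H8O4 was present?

Total n(LiOH) added = 0.3887 x 0.03399 = 0.01321 mol.
n(HClO4) used = 0.3007 x 0.02139 = 0.006432 mol, which equals the excess n(LiOH).
So n(LiOH) consumed by the sample = 0.01321 - 0.006432 = 0.006780 mol.
n(C9H8O4) = 0.006780 / 2 = 0.003390 mol.
mass = 0.003390 mol x 180.16 g/mol = 0.611 g.

0.611 g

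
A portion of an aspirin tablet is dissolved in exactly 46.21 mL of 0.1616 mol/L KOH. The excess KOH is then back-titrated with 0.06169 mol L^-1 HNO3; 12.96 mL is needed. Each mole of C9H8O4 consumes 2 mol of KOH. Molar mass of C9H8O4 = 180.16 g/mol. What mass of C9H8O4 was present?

Total n(KOH) added = 0.1616 x 0.04621 = 0.007468 mol.
n(HNO3) used = 0.06169 x 0.01296 = 0.0007995 mol, which equals the excess n(KOH).
So n(KOH) consumed by the sample = 0.007468 - 0.0007995 = 0.006668 mol.
n(C9H8O4) = 0.006668 / 2 = 0.003334 mol.
mass = 0.003334 mol x 180.16 g/mol = 0.601 g.

0.601 g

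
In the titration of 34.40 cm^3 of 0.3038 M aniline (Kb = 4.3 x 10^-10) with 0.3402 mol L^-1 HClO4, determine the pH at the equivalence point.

n(C6H5NH2) = 0.3038 x 0.03440 = 0.01045 mol; V(HClO4) at equivalence = 0.01045/0.3402 = 0.03072 L.
At equivalence the base is fully converted to C6H5NH3+; total volume = 0.06512 L, so [C6H5NH3+] = 0.01045/0.06512 = 0.1605 M.
Ka(C6H5NH3+) = Kw/Kb = 1.0e-14 / 4.3 x 10^-10 = 2.33e-5.
[H^+] = sqrt(Ka x [C6H5NH3+]) = sqrt(2.33e-5 x 0.1605) = 0.00193 M.
pH = -log(0.00193) = 2.71.

2.71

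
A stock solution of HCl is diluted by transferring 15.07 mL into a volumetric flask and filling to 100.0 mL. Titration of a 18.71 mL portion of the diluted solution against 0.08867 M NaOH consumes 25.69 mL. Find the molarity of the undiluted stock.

0.808 M

n(NaOH) = 0.08867 x 0.02569 = 0.002278 mol.
n(HCl) in the aliquot = 0.002278 mol.
[diluted HCl] = 0.002278 / 0.01871 = 0.1217 M.
Dilution factor = 100.0/15.07 = 6.636, so [stock] = 0.1217 x 6.636 = 0.808 M.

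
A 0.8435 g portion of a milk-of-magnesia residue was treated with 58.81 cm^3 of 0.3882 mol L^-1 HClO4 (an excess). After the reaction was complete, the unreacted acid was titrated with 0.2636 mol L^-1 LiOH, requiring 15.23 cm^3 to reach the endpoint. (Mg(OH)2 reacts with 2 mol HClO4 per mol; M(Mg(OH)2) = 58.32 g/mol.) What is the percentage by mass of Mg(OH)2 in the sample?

Total n(HClO4) added = 0.3882 x 0.05881 = 0.02283 mol.
n(LiOH) used = 0.2636 x 0.01523 = 0.004015 mol, which equals the excess n(HClO4).
So n(HClO4) consumed by the sample = 0.02283 - 0.004015 = 0.01882 mol.
n(Mg(OH)2) = 0.01882 / 2 = 0.009408 mol.
mass Mg(OH)2 = 0.009408 x 58.32 = 0.5487 g, so %Mg(OH)2 = 0.5487/0.8435 x 100 = 65.0%.

65.0%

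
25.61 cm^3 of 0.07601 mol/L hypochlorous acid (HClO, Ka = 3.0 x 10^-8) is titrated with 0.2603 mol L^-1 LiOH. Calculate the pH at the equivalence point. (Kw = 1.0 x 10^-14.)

n(HClO) = 0.07601 x 0.02561 = 0.001947 mol; V(LiOH) at equivalence = 0.001947/0.2603 = 0.007478 L.
At equivalence all the acid is converted to ClO-; total volume = 0.02561 + 0.007478 = 0.03309 L, so [ClO-] = 0.001947/0.03309 = 0.05883 M.
Kb = Kw/Ka = 1.0e-14 / 3.0 x 10^-8 = 3.33e-7.
[OH^-] = sqrt(Kb x [ClO-]) = sqrt(3.33e-7 x 0.05883) = 0.000140 M.
pOH = 3.85, so pH = 14.00 - 3.85 = 10.15.

10.15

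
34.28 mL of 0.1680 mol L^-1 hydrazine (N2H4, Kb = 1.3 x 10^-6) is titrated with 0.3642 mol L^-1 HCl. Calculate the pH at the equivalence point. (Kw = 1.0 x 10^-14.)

n(N2H4) = 0.1680 x 0.03428 = 0.005759 mol; V(HCl) at equivalence = 0.005759/0.3642 = 0.01581 L.
At equivalence the base is fully converted to N2H5+; total volume = 0.05009 L, so [N2H5+] = 0.005759/0.05009 = 0.1150 M.
Ka(N2H5+) = Kw/Kb = 1.0e-14 / 1.3 x 10^-6 = 7.69e-9.
[H^+] = sqrt(Ka x [N2H5+]) = sqrt(7.69e-9 x 0.1150) = 2.97e-5 M.
pH = -log(2.97e-5) = 4.53.

4.53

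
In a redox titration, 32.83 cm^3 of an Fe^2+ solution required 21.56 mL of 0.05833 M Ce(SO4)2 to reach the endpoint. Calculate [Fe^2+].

0.0383 M

n(Ce(SO4)2) = 0.05833 x 0.02156 = 0.001258 mol.
From the balanced equation, 1 mol Ce(SO4)2 reacts with 1 mol Fe^2+, so n(Fe^2+) = 0.001258 x 1/1 = 0.001258 mol.
[Fe^2+] = 0.001258 / 0.03283 L = 0.0383 M.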